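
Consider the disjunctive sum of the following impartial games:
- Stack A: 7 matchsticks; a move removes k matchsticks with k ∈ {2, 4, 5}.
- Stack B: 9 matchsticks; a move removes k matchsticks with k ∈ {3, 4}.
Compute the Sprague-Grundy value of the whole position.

0

For stack A, compute g(0), g(1), … with moves {2, 4, 5}:
k:     0  1  2  3  4  5  6  7
g(k):  0  0  1  1  2  2  3  0
So g(7) = 0.
Build the Grundy sequence for stack B with g(k) = mex{g(k−s) : s ∈ {3, 4}, s ≤ k}:
g(0) = mex{} = 0
g(1) = mex{} = 0
g(2) = mex{} = 0
g(3) = mex{0} = 1
g(4) = mex{0} = 1
g(5) = mex{0} = 1
g(6) = mex{0,1} = 2
g(7) = mex{1} = 0
g(8) = mex{1} = 0
g(9) = mex{1,2} = 0
So g(9) = 0.
By the Sprague-Grundy theorem, the Grundy value of a sum of independent games is the XOR of the component values.
Combined value = 0 XOR 0 = 0.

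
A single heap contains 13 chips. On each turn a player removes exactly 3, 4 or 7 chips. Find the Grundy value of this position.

1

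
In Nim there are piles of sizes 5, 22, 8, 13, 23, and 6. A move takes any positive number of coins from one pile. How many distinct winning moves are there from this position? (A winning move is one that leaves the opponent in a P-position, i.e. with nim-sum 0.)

5

Bitwise XOR of the heap sizes:
  00101  (5)
  10110  (22)
  01000  (8)
  01101  (13)
  10111  (23)
  00110  (6)
  -----
  00111  (7)
The overall nim-sum is X = 7. A pile of size p has a winning move iff p XOR X < p (reduce it to p XOR X).
  5: 5 XOR 7 = 2 < 5 — winning move (to 2).
  22: 22 XOR 7 = 17 < 22 — winning move (to 17).
  8: 8 XOR 7 = 15 ≥ 8 — no move.
  13: 13 XOR 7 = 10 < 13 — winning move (to 10).
  23: 23 XOR 7 = 16 < 23 — winning move (to 16).
  6: 6 XOR 7 = 1 < 6 — winning move (to 1).
That gives 5 winning moves.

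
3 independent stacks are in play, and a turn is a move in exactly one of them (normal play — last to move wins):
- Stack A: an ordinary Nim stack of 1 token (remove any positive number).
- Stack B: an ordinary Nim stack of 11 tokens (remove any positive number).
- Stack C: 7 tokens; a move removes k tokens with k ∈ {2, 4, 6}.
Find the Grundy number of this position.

9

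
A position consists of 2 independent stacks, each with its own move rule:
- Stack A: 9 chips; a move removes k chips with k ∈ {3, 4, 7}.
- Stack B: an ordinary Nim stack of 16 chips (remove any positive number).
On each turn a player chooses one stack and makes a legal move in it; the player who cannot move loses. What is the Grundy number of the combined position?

19

Build the Grundy sequence for stack A with g(k) = mex{g(k−s) : s ∈ {3, 4, 7}, s ≤ k}:
k:     0  1  2  3  4  5  6  7  8  9
g(k):  0  0  0  1  1  1  2  2  2  3
So g(9) = 3.
Stack B is a plain Nim stack of size 16, so its Grundy value is 16.
By the Sprague-Grundy theorem, the Grundy value of a sum of independent games is the XOR of the component values.
Combined value = 3 XOR 16 = 19.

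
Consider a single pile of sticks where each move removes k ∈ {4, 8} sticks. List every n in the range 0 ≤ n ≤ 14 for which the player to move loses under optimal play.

0, 1, 2, 3, 12, 13, 14

Compute g(0), g(1), … for moves {4, 8}:
k:     0  1  2  3  4  5  6  7  8  9 10 11 12 13 14
g(k):  0  0  0  0  1  1  1  1  2  2  2  2  0  0  0
The P-positions (g = 0) in 0..14 are 0, 1, 2, 3, 12, 13, 14.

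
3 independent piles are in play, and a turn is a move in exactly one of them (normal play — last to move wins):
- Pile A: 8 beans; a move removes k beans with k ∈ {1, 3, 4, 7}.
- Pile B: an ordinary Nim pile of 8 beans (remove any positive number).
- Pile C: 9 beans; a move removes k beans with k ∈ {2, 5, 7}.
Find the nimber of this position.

10

Build the Grundy sequence for pile A with g(k) = mex{g(k−s) : s ∈ {1, 3, 4, 7}, s ≤ k}:
g(0) = mex{} = 0
g(1) = mex{0} = 1
g(2) = mex{1} = 0
g(3) = mex{0} = 1
g(4) = mex{0,1} = 2
g(5) = mex{0,1,2} = 3
g(6) = mex{0,1,3} = 2
g(7) = mex{0,1,2} = 3
g(8) = mex{1,2,3} = 0
So g(8) = 0.
Pile B is a plain Nim pile of size 8, so its Grundy value is 8.
For pile C, compute g(0), g(1), … with moves {2, 5, 7}:
k:     0  1  2  3  4  5  6  7  8  9
g(k):  0  0  1  1  0  2  1  3  2  2
So g(9) = 2.
By the Sprague-Grundy theorem, the Grundy value of a sum of independent games is the XOR of the component values.
Combined value = 0 XOR 8 XOR 2 = 10.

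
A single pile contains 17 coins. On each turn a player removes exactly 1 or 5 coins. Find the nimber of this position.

1

Grundy values for subtraction set {1, 5}:
k:     0  1  2  3  4  5  6  7  8  9 10 11 12 13 14 15 16 17
g(k):  0  1  0  1  0  1  0  1  0  1  0  1  0  1  0  1  0  1
So g(17) = 1.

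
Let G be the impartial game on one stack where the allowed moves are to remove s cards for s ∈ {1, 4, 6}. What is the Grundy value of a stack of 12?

Build the Grundy sequence with g(k) = mex{g(k−s) : s ∈ {1, 4, 6}, s ≤ k}:
g(0) = mex{} = 0
g(1) = mex{0} = 1
g(2) = mex{1} = 0
g(3) = mex{0} = 1
g(4) = mex{0,1} = 2
g(5) = mex{1,2} = 0
g(6) = mex{0} = 1
g(7) = mex{1} = 0
g(8) = mex{0,2} = 1
g(9) = mex{0,1} = 2
g(10) = mex{1,2} = 0
g(11) = mex{0} = 1
g(12) = mex{1} = 0
So g(12) = 0.

0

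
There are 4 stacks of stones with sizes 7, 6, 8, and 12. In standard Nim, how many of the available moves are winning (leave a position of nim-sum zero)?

3

Compute the nim-sum pairwise:
7 ^ 6 = 1
1 ^ 8 = 9
9 ^ 12 = 5
The overall nim-sum is X = 5. A stack of size p has a winning move iff p XOR X < p (reduce it to p XOR X).
  7: 7 XOR 5 = 2 < 7 — winning move (to 2).
  6: 6 XOR 5 = 3 < 6 — winning move (to 3).
  8: 8 XOR 5 = 13 ≥ 8 — no move.
  12: 12 XOR 5 = 9 < 12 — winning move (to 9).
That gives 3 winning moves.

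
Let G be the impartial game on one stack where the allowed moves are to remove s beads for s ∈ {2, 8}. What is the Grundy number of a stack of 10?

0

Grundy values for subtraction set {2, 8}:
g(0) = mex{} = 0
g(1) = mex{} = 0
g(2) = mex{0} = 1
g(3) = mex{0} = 1
g(4) = mex{1} = 0
g(5) = mex{1} = 0
g(6) = mex{0} = 1
g(7) = mex{0} = 1
g(8) = mex{0,1} = 2
g(9) = mex{0,1} = 2
g(10) = mex{1,2} = 0
So g(10) = 0.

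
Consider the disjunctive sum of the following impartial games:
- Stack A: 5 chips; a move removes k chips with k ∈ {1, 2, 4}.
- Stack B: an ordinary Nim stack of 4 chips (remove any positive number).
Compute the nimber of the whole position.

6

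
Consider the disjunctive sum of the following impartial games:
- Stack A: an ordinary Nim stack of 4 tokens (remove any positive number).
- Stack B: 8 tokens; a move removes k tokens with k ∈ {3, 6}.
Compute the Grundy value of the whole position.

6

Stack A is a plain Nim stack of size 4, so its Grundy value is 4.
Build the Grundy sequence for stack B with g(k) = mex{g(k−s) : s ∈ {3, 6}, s ≤ k}:
g(0) = mex{} = 0
g(1) = mex{} = 0
g(2) = mex{} = 0
g(3) = mex{0} = 1
g(4) = mex{0} = 1
g(5) = mex{0} = 1
g(6) = mex{0,1} = 2
g(7) = mex{0,1} = 2
g(8) = mex{0,1} = 2
So g(8) = 2.
By the Sprague-Grundy theorem, the Grundy value of a sum of independent games is the XOR of the component values.
Combined value = 4 XOR 2 = 6.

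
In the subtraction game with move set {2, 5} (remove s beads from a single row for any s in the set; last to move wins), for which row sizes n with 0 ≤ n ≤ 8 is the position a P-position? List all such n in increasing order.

Compute g(0), g(1), … for moves {2, 5}:
k:     0  1  2  3  4  5  6  7  8
g(k):  0  0  1  1  0  2  1  0  0
The P-positions (g = 0) in 0..8 are 0, 1, 4, 7, 8.

0, 1, 4, 7, 8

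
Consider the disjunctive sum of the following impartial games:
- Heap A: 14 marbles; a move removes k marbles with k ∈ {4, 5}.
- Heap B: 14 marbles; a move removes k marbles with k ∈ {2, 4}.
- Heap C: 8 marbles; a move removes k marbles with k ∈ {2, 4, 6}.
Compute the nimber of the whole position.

0

Grundy values for heap A (subtraction set {4, 5}):
g(0) = mex{} = 0
g(1) = mex{} = 0
g(2) = mex{} = 0
g(3) = mex{} = 0
g(4) = mex{0} = 1
g(5) = mex{0} = 1
g(6) = mex{0} = 1
g(7) = mex{0} = 1
g(8) = mex{0,1} = 2
g(9) = mex{1} = 0
g(10) = mex{1} = 0
g(11) = mex{1} = 0
g(12) = mex{1,2} = 0
g(13) = mex{0,2} = 1
g(14) = mex{0} = 1
So g(14) = 1.
For heap B, compute g(0), g(1), … with moves {2, 4}:
k:     0  1  2  3  4  5  6  7  8  9 10 11 12 13 14
g(k):  0  0  1  1  2  2  0  0  1  1  2  2  0  0  1
So g(14) = 1.
For heap C, compute g(0), g(1), … with moves {2, 4, 6}:
g(0) = mex{} = 0
g(1) = mex{} = 0
g(2) = mex{0} = 1
g(3) = mex{0} = 1
g(4) = mex{0,1} = 2
g(5) = mex{0,1} = 2
g(6) = mex{0,1,2} = 3
g(7) = mex{0,1,2} = 3
g(8) = mex{1,2,3} = 0
So g(8) = 0.
The value of a disjunctive sum is the nim-sum of the parts.
Combined value = 1 ⊕ 1 ⊕ 0 = 0.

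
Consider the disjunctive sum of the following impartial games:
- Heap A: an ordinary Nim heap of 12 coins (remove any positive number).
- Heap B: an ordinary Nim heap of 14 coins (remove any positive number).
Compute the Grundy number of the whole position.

2

Heap A is a plain Nim heap of size 12, so its Grundy value is 12.
Heap B is a plain Nim heap of size 14, so its Grundy value is 14.
By the Sprague-Grundy theorem, the Grundy value of a sum of independent games is the XOR of the component values.
Combined value = 12 XOR 14 = 2.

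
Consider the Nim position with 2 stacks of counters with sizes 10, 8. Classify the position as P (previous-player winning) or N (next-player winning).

N-position

Write each in binary and XOR column by column:
  1010  (10)
  1000  (8)
  ----
  0010  (2)
The nim-sum is 2 ≠ 0, so this is an N-position: the player to move can win.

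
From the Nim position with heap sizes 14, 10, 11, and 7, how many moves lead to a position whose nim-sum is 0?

3

Write each in binary and XOR column by column:
  1110  (14)
  1010  (10)
  1011  (11)
  0111  (7)
  ----
  1000  (8)
The overall nim-sum is X = 8. A heap of size p has a winning move iff p XOR X < p (reduce it to p XOR X).
  14: 14 XOR 8 = 6 < 14 — winning move (to 6).
  10: 10 XOR 8 = 2 < 10 — winning move (to 2).
  11: 11 XOR 8 = 3 < 11 — winning move (to 3).
  7: 7 XOR 8 = 15 ≥ 7 — no move.
That gives 3 winning moves.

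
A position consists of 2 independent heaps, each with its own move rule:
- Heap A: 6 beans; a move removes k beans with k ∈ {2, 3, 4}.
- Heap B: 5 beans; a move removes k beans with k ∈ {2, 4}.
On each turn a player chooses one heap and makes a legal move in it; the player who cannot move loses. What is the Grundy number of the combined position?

2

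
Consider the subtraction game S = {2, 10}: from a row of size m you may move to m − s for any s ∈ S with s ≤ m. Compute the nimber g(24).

0

Grundy values for subtraction set {2, 10}:
k:     0  1  2  3  4  5  6  7  8  9 10 11 12 13 14 15 16 17 18 19 20 21 22 23 24
g(k):  0  0  1  1  0  0  1  1  0  0  1  1  0  0  1  1  0  0  1  1  0  0  1  1  0
So g(24) = 0.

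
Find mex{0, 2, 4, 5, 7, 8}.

0 is in the set but 1 is not, so the mex is 1.

1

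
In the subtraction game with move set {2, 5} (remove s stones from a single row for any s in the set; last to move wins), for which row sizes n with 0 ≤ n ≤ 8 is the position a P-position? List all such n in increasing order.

0, 1, 4, 7, 8

Build the Grundy sequence with g(k) = mex{g(k−s) : s ∈ {2, 5}, s ≤ k}:
g(0) = mex{} = 0
g(1) = mex{} = 0
g(2) = mex{0} = 1
g(3) = mex{0} = 1
g(4) = mex{1} = 0
g(5) = mex{0,1} = 2
g(6) = mex{0} = 1
g(7) = mex{1,2} = 0
g(8) = mex{1} = 0
The P-positions (g = 0) in 0..8 are 0, 1, 4, 7, 8.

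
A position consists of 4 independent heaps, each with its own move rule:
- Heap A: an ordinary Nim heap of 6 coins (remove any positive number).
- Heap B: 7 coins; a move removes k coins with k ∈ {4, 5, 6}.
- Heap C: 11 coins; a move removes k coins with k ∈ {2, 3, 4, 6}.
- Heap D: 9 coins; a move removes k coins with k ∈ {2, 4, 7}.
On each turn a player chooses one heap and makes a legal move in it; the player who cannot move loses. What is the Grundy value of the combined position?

6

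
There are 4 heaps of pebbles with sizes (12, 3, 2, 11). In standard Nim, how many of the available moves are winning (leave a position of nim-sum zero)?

1

Bitwise XOR of the heap sizes:
  1100  (12)
  0011  (3)
  0010  (2)
  1011  (11)
  ----
  0110  (6)
The overall nim-sum is X = 6. A heap of size p has a winning move iff p XOR X < p (reduce it to p XOR X).
  12: 12 XOR 6 = 10 < 12 — winning move (to 10).
  3: 3 XOR 6 = 5 ≥ 3 — no move.
  2: 2 XOR 6 = 4 ≥ 2 — no move.
  11: 11 XOR 6 = 13 ≥ 11 — no move.
That gives 1 winning move.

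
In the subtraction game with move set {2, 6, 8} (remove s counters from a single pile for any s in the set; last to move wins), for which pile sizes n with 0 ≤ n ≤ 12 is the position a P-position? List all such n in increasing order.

0, 1, 4, 5

Grundy values for subtraction set {2, 6, 8}:
k:     0  1  2  3  4  5  6  7  8  9 10 11 12
g(k):  0  0  1  1  0  0  1  1  2  2  3  3  2
The P-positions (g = 0) in 0..12 are 0, 1, 4, 5.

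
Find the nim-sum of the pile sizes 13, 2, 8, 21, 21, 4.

Compute the nim-sum pairwise:
13 ⊕ 2 = 15
15 ⊕ 8 = 7
7 ⊕ 21 = 18
18 ⊕ 21 = 7
7 ⊕ 4 = 3

3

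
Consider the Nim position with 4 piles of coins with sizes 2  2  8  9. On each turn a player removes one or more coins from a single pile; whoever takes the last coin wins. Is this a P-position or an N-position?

N-position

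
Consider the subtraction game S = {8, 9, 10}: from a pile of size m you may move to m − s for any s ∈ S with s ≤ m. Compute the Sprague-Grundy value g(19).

Compute g(0), g(1), … for moves {8, 9, 10}:
k:     0  1  2  3  4  5  6  7  8  9 10 11 12 13 14 15 16 17 18 19
g(k):  0  0  0  0  0  0  0  0  1  1  1  1  1  1  1  1  2  2  0  0
So g(19) = 0.

0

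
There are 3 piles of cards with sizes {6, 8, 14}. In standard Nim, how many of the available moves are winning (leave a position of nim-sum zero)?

0

Write each in binary and XOR column by column:
  0110  (6)
  1000  (8)
  1110  (14)
  ----
  0000  (0)
The nim-sum is already 0, so every move leaves a nonzero nim-sum — there are no winning moves.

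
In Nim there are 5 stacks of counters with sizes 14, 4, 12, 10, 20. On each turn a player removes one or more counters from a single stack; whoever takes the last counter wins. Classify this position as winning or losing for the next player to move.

Winning position

Nim-sum: 14 XOR 4 XOR 12 XOR 10 XOR 20 = 24.
The nim-sum is 24 ≠ 0, so this is an N-position: the player to move can win.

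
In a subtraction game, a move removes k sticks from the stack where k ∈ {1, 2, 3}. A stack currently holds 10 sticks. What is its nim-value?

2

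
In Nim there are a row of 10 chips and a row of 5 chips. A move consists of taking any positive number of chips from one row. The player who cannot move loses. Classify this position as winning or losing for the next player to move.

Compute the nim-sum pairwise:
10 ⊕ 5 = 15
The nim-sum is 15 ≠ 0, so this is an N-position: the player to move can win.

Winning position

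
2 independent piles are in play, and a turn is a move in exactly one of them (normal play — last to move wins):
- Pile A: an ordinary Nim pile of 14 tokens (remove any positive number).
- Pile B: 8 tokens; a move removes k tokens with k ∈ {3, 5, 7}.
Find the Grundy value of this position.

12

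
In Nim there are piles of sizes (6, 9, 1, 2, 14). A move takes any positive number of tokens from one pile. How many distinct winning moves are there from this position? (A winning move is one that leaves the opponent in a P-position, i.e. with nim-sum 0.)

Bitwise XOR of the heap sizes:
  0110  (6)
  1001  (9)
  0001  (1)
  0010  (2)
  1110  (14)
  ----
  0010  (2)
The overall nim-sum is X = 2. A pile of size p has a winning move iff p XOR X < p (reduce it to p XOR X).
  6: 6 XOR 2 = 4 < 6 — winning move (to 4).
  9: 9 XOR 2 = 11 ≥ 9 — no move.
  1: 1 XOR 2 = 3 ≥ 1 — no move.
  2: 2 XOR 2 = 0 < 2 — winning move (to 0).
  14: 14 XOR 2 = 12 < 14 — winning move (to 12).
That gives 3 winning moves.

3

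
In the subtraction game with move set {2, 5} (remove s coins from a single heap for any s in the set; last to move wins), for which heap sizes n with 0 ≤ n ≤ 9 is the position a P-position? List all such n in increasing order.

0, 1, 4, 7, 8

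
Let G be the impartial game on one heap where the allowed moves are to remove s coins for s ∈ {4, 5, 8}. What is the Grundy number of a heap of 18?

Build the Grundy sequence with g(k) = mex{g(k−s) : s ∈ {4, 5, 8}, s ≤ k}:
k:     0  1  2  3  4  5  6  7  8  9 10 11 12 13 14 15 16 17 18
g(k):  0  0  0  0  1  1  1  1  2  2  2  2  0  0  0  0  1  1  1
So g(18) = 1.

1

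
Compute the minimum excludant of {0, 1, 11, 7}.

2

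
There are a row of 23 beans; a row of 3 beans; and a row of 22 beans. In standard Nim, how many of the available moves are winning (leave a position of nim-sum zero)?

Nim-sum: 23 XOR 3 XOR 22 = 2.
The overall nim-sum is X = 2. A row of size p has a winning move iff p XOR X < p (reduce it to p XOR X).
  23: 23 XOR 2 = 21 < 23 — winning move (to 21).
  3: 3 XOR 2 = 1 < 3 — winning move (to 1).
  22: 22 XOR 2 = 20 < 22 — winning move (to 20).
That gives 3 winning moves.

3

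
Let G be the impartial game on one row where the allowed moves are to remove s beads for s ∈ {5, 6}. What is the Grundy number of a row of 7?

Compute g(0), g(1), … for moves {5, 6}:
g(0) = mex{} = 0
g(1) = mex{} = 0
g(2) = mex{} = 0
g(3) = mex{} = 0
g(4) = mex{} = 0
g(5) = mex{0} = 1
g(6) = mex{0} = 1
g(7) = mex{0} = 1
So g(7) = 1.

1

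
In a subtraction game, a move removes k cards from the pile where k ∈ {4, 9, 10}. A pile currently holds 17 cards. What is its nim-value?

2

Compute g(0), g(1), … for moves {4, 9, 10}:
k:     0  1  2  3  4  5  6  7  8  9 10 11 12 13 14 15 16 17
g(k):  0  0  0  0  1  1  1  1  0  2  2  2  1  3  0  0  0  2
So g(17) = 2.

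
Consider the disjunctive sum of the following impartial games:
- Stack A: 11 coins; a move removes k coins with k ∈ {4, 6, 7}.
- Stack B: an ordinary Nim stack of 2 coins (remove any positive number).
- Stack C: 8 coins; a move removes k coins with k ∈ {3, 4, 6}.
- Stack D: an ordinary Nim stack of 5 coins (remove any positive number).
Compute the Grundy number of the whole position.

5

Grundy values for stack A (subtraction set {4, 6, 7}):
g(0) = mex{} = 0
g(1) = mex{} = 0
g(2) = mex{} = 0
g(3) = mex{} = 0
g(4) = mex{0} = 1
g(5) = mex{0} = 1
g(6) = mex{0} = 1
g(7) = mex{0} = 1
g(8) = mex{0,1} = 2
g(9) = mex{0,1} = 2
g(10) = mex{0,1} = 2
g(11) = mex{1} = 0
So g(11) = 0.
Stack B is a plain Nim stack of size 2, so its Grundy value is 2.
Build the Grundy sequence for stack C with g(k) = mex{g(k−s) : s ∈ {3, 4, 6}, s ≤ k}:
k:     0  1  2  3  4  5  6  7  8
g(k):  0  0  0  1  1  1  2  2  2
So g(8) = 2.
Stack D is a plain Nim stack of size 5, so its Grundy value is 5.
By the Sprague-Grundy theorem, the Grundy value of a sum of independent games is the XOR of the component values.
Combined value = 0 XOR 2 XOR 2 XOR 5 = 5.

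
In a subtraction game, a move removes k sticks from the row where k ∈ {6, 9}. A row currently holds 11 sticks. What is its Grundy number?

1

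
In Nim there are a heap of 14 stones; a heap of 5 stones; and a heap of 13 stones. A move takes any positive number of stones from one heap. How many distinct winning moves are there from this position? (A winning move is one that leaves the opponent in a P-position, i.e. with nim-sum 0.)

3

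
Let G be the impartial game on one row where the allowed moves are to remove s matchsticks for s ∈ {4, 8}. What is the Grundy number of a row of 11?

2

Compute g(0), g(1), … for moves {4, 8}:
k:     0  1  2  3  4  5  6  7  8  9 10 11
g(k):  0  0  0  0  1  1  1  1  2  2  2  2
So g(11) = 2.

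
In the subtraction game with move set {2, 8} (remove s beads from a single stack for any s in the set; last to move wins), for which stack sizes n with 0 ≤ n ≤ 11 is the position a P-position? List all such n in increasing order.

Grundy values for subtraction set {2, 8}:
g(0) = mex{} = 0
g(1) = mex{} = 0
g(2) = mex{0} = 1
g(3) = mex{0} = 1
g(4) = mex{1} = 0
g(5) = mex{1} = 0
g(6) = mex{0} = 1
g(7) = mex{0} = 1
g(8) = mex{0,1} = 2
g(9) = mex{0,1} = 2
g(10) = mex{1,2} = 0
g(11) = mex{1,2} = 0
The P-positions (g = 0) in 0..11 are 0, 1, 4, 5, 10, 11.

0, 1, 4, 5, 10, 11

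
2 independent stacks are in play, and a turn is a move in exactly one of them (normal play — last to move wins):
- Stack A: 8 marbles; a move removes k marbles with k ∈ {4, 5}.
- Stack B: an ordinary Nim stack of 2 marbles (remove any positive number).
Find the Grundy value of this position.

0

Grundy values for stack A (subtraction set {4, 5}):
k:     0  1  2  3  4  5  6  7  8
g(k):  0  0  0  0  1  1  1  1  2
So g(8) = 2.
Stack B is a plain Nim stack of size 2, so its Grundy value is 2.
By the Sprague-Grundy theorem, the Grundy value of a sum of independent games is the XOR of the component values.
Combined value = 2 ⊕ 2 = 0.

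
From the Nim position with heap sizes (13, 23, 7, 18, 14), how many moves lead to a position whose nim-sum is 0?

Nim-sum: 13 XOR 23 XOR 7 XOR 18 XOR 14 = 1.
The overall nim-sum is X = 1. A heap of size p has a winning move iff p XOR X < p (reduce it to p XOR X).
  13: 13 XOR 1 = 12 < 13 — winning move (to 12).
  23: 23 XOR 1 = 22 < 23 — winning move (to 22).
  7: 7 XOR 1 = 6 < 7 — winning move (to 6).
  18: 18 XOR 1 = 19 ≥ 18 — no move.
  14: 14 XOR 1 = 15 ≥ 14 — no move.
That gives 3 winning moves.

3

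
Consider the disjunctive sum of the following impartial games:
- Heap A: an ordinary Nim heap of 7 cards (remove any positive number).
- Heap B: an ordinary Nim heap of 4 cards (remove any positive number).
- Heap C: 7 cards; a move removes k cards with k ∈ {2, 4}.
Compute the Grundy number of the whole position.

3

Heap A is a plain Nim heap of size 7, so its Grundy value is 7.
Heap B is a plain Nim heap of size 4, so its Grundy value is 4.
Grundy values for heap C (subtraction set {2, 4}):
k:     0  1  2  3  4  5  6  7
g(k):  0  0  1  1  2  2  0  0
So g(7) = 0.
The value of a disjunctive sum is the nim-sum of the parts.
Combined value = 7 ⊕ 4 ⊕ 0 = 3.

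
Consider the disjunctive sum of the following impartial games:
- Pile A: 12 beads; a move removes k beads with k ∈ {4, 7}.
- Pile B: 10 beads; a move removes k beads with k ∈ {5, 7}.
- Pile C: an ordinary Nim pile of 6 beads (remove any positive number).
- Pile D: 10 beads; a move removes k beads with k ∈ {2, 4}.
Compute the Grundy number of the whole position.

For pile A, compute g(0), g(1), … with moves {4, 7}:
k:     0  1  2  3  4  5  6  7  8  9 10 11 12
g(k):  0  0  0  0  1  1  1  1  2  2  2  0  0
So g(12) = 0.
For pile B, compute g(0), g(1), … with moves {5, 7}:
g(0) = mex{} = 0
g(1) = mex{} = 0
g(2) = mex{} = 0
g(3) = mex{} = 0
g(4) = mex{} = 0
g(5) = mex{0} = 1
g(6) = mex{0} = 1
g(7) = mex{0} = 1
g(8) = mex{0} = 1
g(9) = mex{0} = 1
g(10) = mex{0,1} = 2
So g(10) = 2.
Pile C is a plain Nim pile of size 6, so its Grundy value is 6.
Grundy values for pile D (subtraction set {2, 4}):
g(0) = mex{} = 0
g(1) = mex{} = 0
g(2) = mex{0} = 1
g(3) = mex{0} = 1
g(4) = mex{0,1} = 2
g(5) = mex{0,1} = 2
g(6) = mex{1,2} = 0
g(7) = mex{1,2} = 0
g(8) = mex{0,2} = 1
g(9) = mex{0,2} = 1
g(10) = mex{0,1} = 2
So g(10) = 2.
The value of a disjunctive sum is the nim-sum of the parts.
Combined value = 0 XOR 2 XOR 6 XOR 2 = 6.

6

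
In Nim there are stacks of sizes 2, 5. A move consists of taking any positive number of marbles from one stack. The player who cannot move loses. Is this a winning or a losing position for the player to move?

Bitwise XOR of the heap sizes:
  010  (2)
  101  (5)
  ---
  111  (7)
The nim-sum is 7 ≠ 0, so this is an N-position: the player to move can win.

Winning position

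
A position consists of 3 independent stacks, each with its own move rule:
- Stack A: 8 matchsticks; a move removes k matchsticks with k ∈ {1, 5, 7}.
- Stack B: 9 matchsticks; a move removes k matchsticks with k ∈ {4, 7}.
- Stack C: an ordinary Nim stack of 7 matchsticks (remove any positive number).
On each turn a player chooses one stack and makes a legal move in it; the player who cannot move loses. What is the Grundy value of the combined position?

5

Grundy values for stack A (subtraction set {1, 5, 7}):
k:     0  1  2  3  4  5  6  7  8
g(k):  0  1  0  1  0  1  0  1  0
So g(8) = 0.
For stack B, compute g(0), g(1), … with moves {4, 7}:
g(0) = mex{} = 0
g(1) = mex{} = 0
g(2) = mex{} = 0
g(3) = mex{} = 0
g(4) = mex{0} = 1
g(5) = mex{0} = 1
g(6) = mex{0} = 1
g(7) = mex{0} = 1
g(8) = mex{0,1} = 2
g(9) = mex{0,1} = 2
So g(9) = 2.
Stack C is a plain Nim stack of size 7, so its Grundy value is 7.
By the Sprague-Grundy theorem, the Grundy value of a sum of independent games is the XOR of the component values.
Combined value = 0 XOR 2 XOR 7 = 5.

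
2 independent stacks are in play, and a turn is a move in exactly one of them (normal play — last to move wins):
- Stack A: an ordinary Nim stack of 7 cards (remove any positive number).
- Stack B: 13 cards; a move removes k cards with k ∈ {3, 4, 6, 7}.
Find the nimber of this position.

6

Stack A is a plain Nim stack of size 7, so its Grundy value is 7.
Grundy values for stack B (subtraction set {3, 4, 6, 7}):
k:     0  1  2  3  4  5  6  7  8  9 10 11 12 13
g(k):  0  0  0  1  1  1  2  2  2  3  0  0  0  1
So g(13) = 1.
The value of a disjunctive sum is the nim-sum of the parts.
Combined value = 7 XOR 1 = 6.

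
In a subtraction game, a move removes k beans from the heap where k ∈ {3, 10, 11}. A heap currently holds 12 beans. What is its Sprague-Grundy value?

2

Grundy values for subtraction set {3, 10, 11}:
g(0) = mex{} = 0
g(1) = mex{} = 0
g(2) = mex{} = 0
g(3) = mex{0} = 1
g(4) = mex{0} = 1
g(5) = mex{0} = 1
g(6) = mex{1} = 0
g(7) = mex{1} = 0
g(8) = mex{1} = 0
g(9) = mex{0} = 1
g(10) = mex{0} = 1
g(11) = mex{0} = 1
g(12) = mex{0,1} = 2
So g(12) = 2.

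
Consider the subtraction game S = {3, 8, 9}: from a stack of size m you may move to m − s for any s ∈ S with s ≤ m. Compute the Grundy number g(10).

Compute g(0), g(1), … for moves {3, 8, 9}:
g(0) = mex{} = 0
g(1) = mex{} = 0
g(2) = mex{} = 0
g(3) = mex{0} = 1
g(4) = mex{0} = 1
g(5) = mex{0} = 1
g(6) = mex{1} = 0
g(7) = mex{1} = 0
g(8) = mex{0,1} = 2
g(9) = mex{0} = 1
g(10) = mex{0} = 1
So g(10) = 1.

1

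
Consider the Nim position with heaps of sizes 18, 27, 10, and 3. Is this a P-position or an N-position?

P-position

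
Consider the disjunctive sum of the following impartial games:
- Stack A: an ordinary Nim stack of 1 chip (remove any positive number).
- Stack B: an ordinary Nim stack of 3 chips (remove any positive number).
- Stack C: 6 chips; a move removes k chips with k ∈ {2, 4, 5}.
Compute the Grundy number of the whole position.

Stack A is a plain Nim stack of size 1, so its Grundy value is 1.
Stack B is a plain Nim stack of size 3, so its Grundy value is 3.
Grundy values for stack C (subtraction set {2, 4, 5}):
k:     0  1  2  3  4  5  6
g(k):  0  0  1  1  2  2  3
So g(6) = 3.
The value of a disjunctive sum is the nim-sum of the parts.
Combined value = 1 ⊕ 3 ⊕ 3 = 1.

1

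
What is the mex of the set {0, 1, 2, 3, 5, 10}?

4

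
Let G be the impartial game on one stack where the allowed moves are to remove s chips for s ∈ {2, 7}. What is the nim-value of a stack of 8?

Compute g(0), g(1), … for moves {2, 7}:
g(0) = mex{} = 0
g(1) = mex{} = 0
g(2) = mex{0} = 1
g(3) = mex{0} = 1
g(4) = mex{1} = 0
g(5) = mex{1} = 0
g(6) = mex{0} = 1
g(7) = mex{0} = 1
g(8) = mex{0,1} = 2
So g(8) = 2.

2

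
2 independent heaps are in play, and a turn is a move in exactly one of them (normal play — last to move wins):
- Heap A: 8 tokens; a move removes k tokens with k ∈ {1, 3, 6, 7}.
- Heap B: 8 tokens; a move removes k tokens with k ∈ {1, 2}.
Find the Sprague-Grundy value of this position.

0

Build the Grundy sequence for heap A with g(k) = mex{g(k−s) : s ∈ {1, 3, 6, 7}, s ≤ k}:
k:     0  1  2  3  4  5  6  7  8
g(k):  0  1  0  1  0  1  2  3  2
So g(8) = 2.
For heap B, compute g(0), g(1), … with moves {1, 2}:
g(0) = mex{} = 0
g(1) = mex{0} = 1
g(2) = mex{0,1} = 2
g(3) = mex{1,2} = 0
g(4) = mex{0,2} = 1
g(5) = mex{0,1} = 2
g(6) = mex{1,2} = 0
g(7) = mex{0,2} = 1
g(8) = mex{0,1} = 2
So g(8) = 2.
By the Sprague-Grundy theorem, the Grundy value of a sum of independent games is the XOR of the component values.
Combined value = 2 ⊕ 2 = 0.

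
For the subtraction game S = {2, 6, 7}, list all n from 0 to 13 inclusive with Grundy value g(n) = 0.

0, 1, 4, 5, 9, 13

Build the Grundy sequence with g(k) = mex{g(k−s) : s ∈ {2, 6, 7}, s ≤ k}:
g(0) = mex{} = 0
g(1) = mex{} = 0
g(2) = mex{0} = 1
g(3) = mex{0} = 1
g(4) = mex{1} = 0
g(5) = mex{1} = 0
g(6) = mex{0} = 1
g(7) = mex{0} = 1
g(8) = mex{0,1} = 2
g(9) = mex{1} = 0
g(10) = mex{0,1,2} = 3
g(11) = mex{0} = 1
g(12) = mex{0,1,3} = 2
g(13) = mex{1} = 0
The P-positions (g = 0) in 0..13 are 0, 1, 4, 5, 9, 13.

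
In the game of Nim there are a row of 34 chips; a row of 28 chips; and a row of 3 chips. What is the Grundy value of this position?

61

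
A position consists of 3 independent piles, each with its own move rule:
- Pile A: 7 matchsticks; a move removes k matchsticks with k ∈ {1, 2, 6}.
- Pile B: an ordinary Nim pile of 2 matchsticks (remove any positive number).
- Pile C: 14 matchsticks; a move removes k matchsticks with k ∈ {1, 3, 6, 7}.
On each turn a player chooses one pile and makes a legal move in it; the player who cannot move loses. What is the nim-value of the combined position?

Build the Grundy sequence for pile A with g(k) = mex{g(k−s) : s ∈ {1, 2, 6}, s ≤ k}:
k:     0  1  2  3  4  5  6  7
g(k):  0  1  2  0  1  2  3  0
So g(7) = 0.
Pile B is a plain Nim pile of size 2, so its Grundy value is 2.
For pile C, compute g(0), g(1), … with moves {1, 3, 6, 7}:
g(0) = mex{} = 0
g(1) = mex{0} = 1
g(2) = mex{1} = 0
g(3) = mex{0} = 1
g(4) = mex{1} = 0
g(5) = mex{0} = 1
g(6) = mex{0,1} = 2
g(7) = mex{0,1,2} = 3
g(8) = mex{0,1,3} = 2
g(9) = mex{0,1,2} = 3
g(10) = mex{0,1,3} = 2
g(11) = mex{0,1,2} = 3
g(12) = mex{1,2,3} = 0
g(13) = mex{0,2,3} = 1
g(14) = mex{1,2,3} = 0
So g(14) = 0.
The value of a disjunctive sum is the nim-sum of the parts.
Combined value = 0 XOR 2 XOR 0 = 2.

2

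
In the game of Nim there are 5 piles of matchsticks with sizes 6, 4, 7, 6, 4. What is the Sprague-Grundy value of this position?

7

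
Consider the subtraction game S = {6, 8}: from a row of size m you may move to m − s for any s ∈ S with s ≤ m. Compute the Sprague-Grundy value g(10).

Grundy values for subtraction set {6, 8}:
k:     0  1  2  3  4  5  6  7  8  9 10
g(k):  0  0  0  0  0  0  1  1  1  1  1
So g(10) = 1.

1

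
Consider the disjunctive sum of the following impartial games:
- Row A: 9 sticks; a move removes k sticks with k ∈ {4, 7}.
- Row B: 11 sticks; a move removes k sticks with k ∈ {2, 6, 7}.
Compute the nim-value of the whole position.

3

For row A, compute g(0), g(1), … with moves {4, 7}:
g(0) = mex{} = 0
g(1) = mex{} = 0
g(2) = mex{} = 0
g(3) = mex{} = 0
g(4) = mex{0} = 1
g(5) = mex{0} = 1
g(6) = mex{0} = 1
g(7) = mex{0} = 1
g(8) = mex{0,1} = 2
g(9) = mex{0,1} = 2
So g(9) = 2.
For row B, compute g(0), g(1), … with moves {2, 6, 7}:
k:     0  1  2  3  4  5  6  7  8  9 10 11
g(k):  0  0  1  1  0  0  1  1  2  0  3  1
So g(11) = 1.
The value of a disjunctive sum is the nim-sum of the parts.
Combined value = 2 ⊕ 1 = 3.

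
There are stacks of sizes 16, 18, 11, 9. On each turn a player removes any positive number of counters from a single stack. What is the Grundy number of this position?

0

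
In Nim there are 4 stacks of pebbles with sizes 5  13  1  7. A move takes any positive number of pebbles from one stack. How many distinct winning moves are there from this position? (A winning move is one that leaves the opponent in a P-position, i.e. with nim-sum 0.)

Nim-sum: 5 ⊕ 13 ⊕ 1 ⊕ 7 = 14.
The overall nim-sum is X = 14. A stack of size p has a winning move iff p XOR X < p (reduce it to p XOR X).
  5: 5 XOR 14 = 11 ≥ 5 — no move.
  13: 13 XOR 14 = 3 < 13 — winning move (to 3).
  1: 1 XOR 14 = 15 ≥ 1 — no move.
  7: 7 XOR 14 = 9 ≥ 7 — no move.
That gives 1 winning move.

1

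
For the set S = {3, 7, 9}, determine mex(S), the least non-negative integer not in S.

0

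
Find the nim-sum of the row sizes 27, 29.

Bitwise XOR of the heap sizes:
  11011  (27)
  11101  (29)
  -----
  00110  (6)

6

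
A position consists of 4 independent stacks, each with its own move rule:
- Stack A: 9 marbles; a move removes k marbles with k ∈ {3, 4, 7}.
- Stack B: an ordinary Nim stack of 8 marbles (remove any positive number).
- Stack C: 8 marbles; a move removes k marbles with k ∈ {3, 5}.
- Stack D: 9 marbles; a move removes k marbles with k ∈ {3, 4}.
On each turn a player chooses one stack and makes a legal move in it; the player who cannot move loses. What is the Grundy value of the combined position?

For stack A, compute g(0), g(1), … with moves {3, 4, 7}:
g(0) = mex{} = 0
g(1) = mex{} = 0
g(2) = mex{} = 0
g(3) = mex{0} = 1
g(4) = mex{0} = 1
g(5) = mex{0} = 1
g(6) = mex{0,1} = 2
g(7) = mex{0,1} = 2
g(8) = mex{0,1} = 2
g(9) = mex{0,1,2} = 3
So g(9) = 3.
Stack B is a plain Nim stack of size 8, so its Grundy value is 8.
Build the Grundy sequence for stack C with g(k) = mex{g(k−s) : s ∈ {3, 5}, s ≤ k}:
k:     0  1  2  3  4  5  6  7  8
g(k):  0  0  0  1  1  1  2  2  0
So g(8) = 0.
Build the Grundy sequence for stack D with g(k) = mex{g(k−s) : s ∈ {3, 4}, s ≤ k}:
k:     0  1  2  3  4  5  6  7  8  9
g(k):  0  0  0  1  1  1  2  0  0  0
So g(9) = 0.
By the Sprague-Grundy theorem, the Grundy value of a sum of independent games is the XOR of the component values.
Combined value = 3 ⊕ 8 ⊕ 0 ⊕ 0 = 11.

11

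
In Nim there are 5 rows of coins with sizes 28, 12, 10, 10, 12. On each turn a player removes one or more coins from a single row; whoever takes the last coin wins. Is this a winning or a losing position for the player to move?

Winning position

Write each in binary and XOR column by column:
  11100  (28)
  01100  (12)
  01010  (10)
  01010  (10)
  01100  (12)
  -----
  11100  (28)
The nim-sum is 28 ≠ 0, so this is an N-position: the player to move can win.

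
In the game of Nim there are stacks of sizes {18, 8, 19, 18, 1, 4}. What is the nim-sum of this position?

In binary:
  10010  (18)
  01000  (8)
  10011  (19)
  10010  (18)
  00001  (1)
  00100  (4)
  -----
  11110  (30)

30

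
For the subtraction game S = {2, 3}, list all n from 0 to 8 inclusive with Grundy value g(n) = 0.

0, 1, 5, 6

Grundy values for subtraction set {2, 3}:
g(0) = mex{} = 0
g(1) = mex{} = 0
g(2) = mex{0} = 1
g(3) = mex{0} = 1
g(4) = mex{0,1} = 2
g(5) = mex{1} = 0
g(6) = mex{1,2} = 0
g(7) = mex{0,2} = 1
g(8) = mex{0} = 1
The P-positions (g = 0) in 0..8 are 0, 1, 5, 6.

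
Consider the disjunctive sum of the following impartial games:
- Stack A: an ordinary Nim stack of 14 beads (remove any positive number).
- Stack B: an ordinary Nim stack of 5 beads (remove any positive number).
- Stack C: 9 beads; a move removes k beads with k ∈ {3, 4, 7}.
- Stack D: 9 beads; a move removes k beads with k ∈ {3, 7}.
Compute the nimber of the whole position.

Stack A is a plain Nim stack of size 14, so its Grundy value is 14.
Stack B is a plain Nim stack of size 5, so its Grundy value is 5.
For stack C, compute g(0), g(1), … with moves {3, 4, 7}:
g(0) = mex{} = 0
g(1) = mex{} = 0
g(2) = mex{} = 0
g(3) = mex{0} = 1
g(4) = mex{0} = 1
g(5) = mex{0} = 1
g(6) = mex{0,1} = 2
g(7) = mex{0,1} = 2
g(8) = mex{0,1} = 2
g(9) = mex{0,1,2} = 3
So g(9) = 3.
Build the Grundy sequence for stack D with g(k) = mex{g(k−s) : s ∈ {3, 7}, s ≤ k}:
k:     0  1  2  3  4  5  6  7  8  9
g(k):  0  0  0  1  1  1  0  2  2  1
So g(9) = 1.
By the Sprague-Grundy theorem, the Grundy value of a sum of independent games is the XOR of the component values.
Combined value = 14 ⊕ 5 ⊕ 3 ⊕ 1 = 9.

9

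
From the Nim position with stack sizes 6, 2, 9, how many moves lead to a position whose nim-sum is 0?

1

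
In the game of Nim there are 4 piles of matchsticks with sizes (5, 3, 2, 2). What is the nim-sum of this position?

Nim-sum: 5 XOR 3 XOR 2 XOR 2 = 6.

6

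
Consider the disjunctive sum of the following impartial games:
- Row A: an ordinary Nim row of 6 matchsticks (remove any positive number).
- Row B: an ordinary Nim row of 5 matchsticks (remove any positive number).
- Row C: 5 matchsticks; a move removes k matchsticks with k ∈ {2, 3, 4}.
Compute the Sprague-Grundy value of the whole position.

1

Row A is a plain Nim row of size 6, so its Grundy value is 6.
Row B is a plain Nim row of size 5, so its Grundy value is 5.
Grundy values for row C (subtraction set {2, 3, 4}):
k:     0  1  2  3  4  5
g(k):  0  0  1  1  2  2
So g(5) = 2.
The value of a disjunctive sum is the nim-sum of the parts.
Combined value = 6 XOR 5 XOR 2 = 1.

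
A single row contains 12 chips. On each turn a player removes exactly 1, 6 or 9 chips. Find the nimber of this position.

0

Grundy values for subtraction set {1, 6, 9}:
k:     0  1  2  3  4  5  6  7  8  9 10 11 12
g(k):  0  1  0  1  0  1  2  0  1  2  3  2  0
So g(12) = 0.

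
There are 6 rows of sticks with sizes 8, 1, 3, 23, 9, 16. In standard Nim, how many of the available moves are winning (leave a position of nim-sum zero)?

1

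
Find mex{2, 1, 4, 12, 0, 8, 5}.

3

The values 0, 1, 2 are all present; 3 is the first non-negative integer missing from the set.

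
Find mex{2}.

0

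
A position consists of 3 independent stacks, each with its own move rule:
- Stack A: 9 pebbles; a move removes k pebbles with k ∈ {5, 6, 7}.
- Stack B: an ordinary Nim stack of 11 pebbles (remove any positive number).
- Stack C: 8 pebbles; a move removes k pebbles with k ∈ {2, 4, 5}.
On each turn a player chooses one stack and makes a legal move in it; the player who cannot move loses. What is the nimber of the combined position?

10

Grundy values for stack A (subtraction set {5, 6, 7}):
g(0) = mex{} = 0
g(1) = mex{} = 0
g(2) = mex{} = 0
g(3) = mex{} = 0
g(4) = mex{} = 0
g(5) = mex{0} = 1
g(6) = mex{0} = 1
g(7) = mex{0} = 1
g(8) = mex{0} = 1
g(9) = mex{0} = 1
So g(9) = 1.
Stack B is a plain Nim stack of size 11, so its Grundy value is 11.
Build the Grundy sequence for stack C with g(k) = mex{g(k−s) : s ∈ {2, 4, 5}, s ≤ k}:
g(0) = mex{} = 0
g(1) = mex{} = 0
g(2) = mex{0} = 1
g(3) = mex{0} = 1
g(4) = mex{0,1} = 2
g(5) = mex{0,1} = 2
g(6) = mex{0,1,2} = 3
g(7) = mex{1,2} = 0
g(8) = mex{1,2,3} = 0
So g(8) = 0.
By the Sprague-Grundy theorem, the Grundy value of a sum of independent games is the XOR of the component values.
Combined value = 1 XOR 11 XOR 0 = 10.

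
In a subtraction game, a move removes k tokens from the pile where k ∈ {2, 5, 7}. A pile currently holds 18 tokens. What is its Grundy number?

Build the Grundy sequence with g(k) = mex{g(k−s) : s ∈ {2, 5, 7}, s ≤ k}:
k:     0  1  2  3  4  5  6  7  8  9 10 11 12 13 14 15 16 17 18
g(k):  0  0  1  1  0  2  1  3  2  2  0  3  1  0  0  1  1  2  2
So g(18) = 2.

2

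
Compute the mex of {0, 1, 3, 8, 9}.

The values 0, 1 are all present; 2 is the first non-negative integer missing from the set.

2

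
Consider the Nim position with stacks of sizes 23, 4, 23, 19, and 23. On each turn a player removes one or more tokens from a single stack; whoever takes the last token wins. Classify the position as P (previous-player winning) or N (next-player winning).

P-position

Nim-sum: 23 ^ 4 ^ 23 ^ 19 ^ 23 = 0.
The nim-sum is 0, so this is a P-position: the player to move is in a losing position under optimal play.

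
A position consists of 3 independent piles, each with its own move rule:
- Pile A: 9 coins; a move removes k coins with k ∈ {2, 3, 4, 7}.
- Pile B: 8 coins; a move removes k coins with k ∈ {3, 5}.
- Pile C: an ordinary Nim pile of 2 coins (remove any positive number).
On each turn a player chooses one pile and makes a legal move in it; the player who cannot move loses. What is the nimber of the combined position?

6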